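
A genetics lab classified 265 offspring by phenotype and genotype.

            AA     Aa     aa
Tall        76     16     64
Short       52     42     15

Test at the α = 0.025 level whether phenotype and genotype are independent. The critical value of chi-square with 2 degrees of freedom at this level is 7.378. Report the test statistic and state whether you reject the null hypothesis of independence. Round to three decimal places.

39.453; reject H₀

Row totals: 156, 109. Column totals: 128, 58, 79. Grand total N = 265.
Expected counts (row total × column total / N):
  Tall, AA: 156×128/265 = 75.3509
  Tall, Aa: 156×58/265 = 34.1434
  Tall, aa: 156×79/265 = 46.5057
  Short, AA: 109×128/265 = 52.6491
  Short, Aa: 109×58/265 = 23.8566
  Short, aa: 109×79/265 = 32.4943
Contributions (O − E)²/E:
  (76 − 75.3509)²/75.3509 = 0.0056
  (16 − 34.1434)²/34.1434 = 9.6412
  (64 − 46.5057)²/46.5057 = 6.5809
  (52 − 52.6491)²/52.6491 = 0.0080
  (42 − 23.8566)²/23.8566 = 13.7984
  (15 − 32.4943)²/32.4943 = 9.4186
χ² = 0.0056 + 9.6412 + 6.5809 + 0.0080 + 13.7984 + 9.4186 = 39.453
df = (2−1)(3−1) = 2. Since 39.453 > 7.378, reject the null hypothesis of independence at α = 0.025.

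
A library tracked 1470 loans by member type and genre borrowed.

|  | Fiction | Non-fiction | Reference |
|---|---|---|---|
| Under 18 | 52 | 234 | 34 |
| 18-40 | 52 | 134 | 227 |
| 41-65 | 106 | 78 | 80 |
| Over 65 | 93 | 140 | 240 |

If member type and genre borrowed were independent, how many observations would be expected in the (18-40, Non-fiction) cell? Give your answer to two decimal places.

164.64

Row total (18-40) = 413; column total (Non-fiction) = 586; grand total N = 1470.
Expected count = (row total × column total) / N = 413 × 586 / 1470 = 164.64.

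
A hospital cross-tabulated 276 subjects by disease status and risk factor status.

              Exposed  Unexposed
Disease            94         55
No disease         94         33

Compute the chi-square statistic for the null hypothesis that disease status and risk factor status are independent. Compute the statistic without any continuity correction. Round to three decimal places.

3.770

Row totals: 149, 127. Column totals: 188, 88. Grand total N = 276.
Expected counts (row total × column total / N):
  Disease, Exposed: 149×188/276 = 101.49275
  Disease, Unexposed: 149×88/276 = 47.50725
  No disease, Exposed: 127×188/276 = 86.50725
  No disease, Unexposed: 127×88/276 = 40.49275
Contributions (O − E)²/E:
  (94 − 101.49275)²/101.49275 = 0.5532
  (55 − 47.50725)²/47.50725 = 1.1817
  (94 − 86.50725)²/86.50725 = 0.6490
  (33 − 40.49275)²/40.49275 = 1.3865
χ² = 0.5532 + 1.1817 + 0.6490 + 1.3865 = 3.770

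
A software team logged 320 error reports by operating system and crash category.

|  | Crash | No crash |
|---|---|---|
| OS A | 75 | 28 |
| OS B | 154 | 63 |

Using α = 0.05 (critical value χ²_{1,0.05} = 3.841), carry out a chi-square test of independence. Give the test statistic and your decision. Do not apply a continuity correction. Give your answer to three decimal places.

Row totals: 103, 217. Column totals: 229, 91. Grand total N = 320.
Expected counts (row total × column total / N):
  OS A, Crash: 103×229/320 = 73.7094
  OS A, No crash: 103×91/320 = 29.2906
  OS B, Crash: 217×229/320 = 155.2906
  OS B, No crash: 217×91/320 = 61.7094
Contributions (O − E)²/E:
  (75 − 73.7094)²/73.7094 = 0.0226
  (28 − 29.2906)²/29.2906 = 0.0569
  (154 − 155.2906)²/155.2906 = 0.0107
  (63 − 61.7094)²/61.7094 = 0.0270
χ² = 0.0226 + 0.0569 + 0.0107 + 0.0270 = 0.117
df = (2−1)(2−1) = 1. Since 0.117 < 3.841, fail to reject the null hypothesis of independence at α = 0.05.

0.117; fail to reject H₀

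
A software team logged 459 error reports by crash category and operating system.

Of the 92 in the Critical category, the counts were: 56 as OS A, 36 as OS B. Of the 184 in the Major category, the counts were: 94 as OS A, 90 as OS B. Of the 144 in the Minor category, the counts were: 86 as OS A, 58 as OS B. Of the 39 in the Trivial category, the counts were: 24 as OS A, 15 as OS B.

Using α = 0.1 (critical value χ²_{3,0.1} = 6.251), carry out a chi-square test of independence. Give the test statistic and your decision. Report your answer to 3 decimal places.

Row totals: 92, 184, 144, 39. Column totals: 260, 199. Grand total N = 459.
Expected counts (row total × column total / N):
  Critical, OS A: 92×260/459 = 52.1133
  Critical, OS B: 92×199/459 = 39.8867
  Major, OS A: 184×260/459 = 104.2266
  Major, OS B: 184×199/459 = 79.7734
  Minor, OS A: 144×260/459 = 81.5686
  Minor, OS B: 144×199/459 = 62.4314
  Trivial, OS A: 39×260/459 = 22.0915
  Trivial, OS B: 39×199/459 = 16.9085
Contributions (O − E)²/E:
  (56 − 52.1133)²/52.1133 = 0.2899
  (36 − 39.8867)²/39.8867 = 0.3787
  (94 − 104.2266)²/104.2266 = 1.0034
  (90 − 79.7734)²/79.7734 = 1.3110
  (86 − 81.5686)²/81.5686 = 0.2407
  (58 − 62.4314)²/62.4314 = 0.3145
  (24 − 22.0915)²/22.0915 = 0.1649
  (15 − 16.9085)²/16.9085 = 0.2154
χ² = 0.2899 + 0.3787 + 1.0034 + 1.3110 + 0.2407 + 0.3145 + 0.1649 + 0.2154 = 3.919
df = (4−1)(2−1) = 3. Since 3.919 < 6.251, fail to reject the null hypothesis of independence at α = 0.1.

3.919; fail to reject H₀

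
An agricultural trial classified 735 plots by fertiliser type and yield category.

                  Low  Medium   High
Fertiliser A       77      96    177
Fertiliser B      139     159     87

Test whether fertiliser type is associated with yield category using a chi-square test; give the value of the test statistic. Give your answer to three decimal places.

62.518

Row totals: 350, 385. Column totals: 216, 255, 264. Grand total N = 735.
Expected counts (row total × column total / N):
  Fertiliser A, Low: 350×216/735 = 102.8571
  Fertiliser A, Medium: 350×255/735 = 121.4286
  Fertiliser A, High: 350×264/735 = 125.7143
  Fertiliser B, Low: 385×216/735 = 113.1429
  Fertiliser B, Medium: 385×255/735 = 133.5714
  Fertiliser B, High: 385×264/735 = 138.2857
Contributions (O − E)²/E:
  (77 − 102.8571)²/102.8571 = 6.5002
  (96 − 121.4286)²/121.4286 = 5.3251
  (177 − 125.7143)²/125.7143 = 20.9222
  (139 − 113.1429)²/113.1429 = 5.9092
  (159 − 133.5714)²/133.5714 = 4.8410
  (87 − 138.2857)²/138.2857 = 19.0202
χ² = 6.5002 + 5.3251 + 20.9222 + 5.9092 + 4.8410 + 19.0202 = 62.518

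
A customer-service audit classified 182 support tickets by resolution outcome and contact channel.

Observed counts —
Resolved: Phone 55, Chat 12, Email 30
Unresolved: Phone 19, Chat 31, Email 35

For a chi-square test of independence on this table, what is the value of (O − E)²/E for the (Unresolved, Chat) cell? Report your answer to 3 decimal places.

Row total (Unresolved) = 85; column total (Chat) = 43; N = 182.
Expected count E = 85 × 43 / 182 = 20.0824.
Contribution = (O − E)²/E = (31 − 20.0824)² / 20.0824 = 5.935.

5.935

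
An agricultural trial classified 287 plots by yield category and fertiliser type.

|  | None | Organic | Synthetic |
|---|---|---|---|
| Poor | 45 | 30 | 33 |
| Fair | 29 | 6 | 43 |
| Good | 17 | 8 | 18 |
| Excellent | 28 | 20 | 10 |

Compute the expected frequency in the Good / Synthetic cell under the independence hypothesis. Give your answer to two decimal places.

15.58

Row total (Good) = 43; column total (Synthetic) = 104; grand total N = 287.
Expected count = (row total × column total) / N = 43 × 104 / 287 = 15.58.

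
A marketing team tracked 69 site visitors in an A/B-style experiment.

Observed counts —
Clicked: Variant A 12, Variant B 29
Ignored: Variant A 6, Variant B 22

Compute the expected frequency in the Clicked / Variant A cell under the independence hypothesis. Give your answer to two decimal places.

Row total (Clicked) = 41; column total (Variant A) = 18; grand total N = 69.
Expected count = (row total × column total) / N = 41 × 18 / 69 = 10.70.

10.70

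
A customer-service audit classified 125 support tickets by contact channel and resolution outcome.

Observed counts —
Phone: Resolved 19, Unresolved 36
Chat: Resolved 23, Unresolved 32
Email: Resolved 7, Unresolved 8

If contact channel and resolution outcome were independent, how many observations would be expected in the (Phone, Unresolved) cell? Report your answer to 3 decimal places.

33.440

Row total (Phone) = 55; column total (Unresolved) = 76; grand total N = 125.
Expected count = (row total × column total) / N = 55 × 76 / 125 = 33.440.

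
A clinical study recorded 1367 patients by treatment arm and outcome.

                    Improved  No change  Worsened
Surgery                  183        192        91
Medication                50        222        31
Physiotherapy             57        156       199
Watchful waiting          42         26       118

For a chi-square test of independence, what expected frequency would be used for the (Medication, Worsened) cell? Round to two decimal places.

Row total (Medication) = 303; column total (Worsened) = 439; grand total N = 1367.
Expected count = (row total × column total) / N = 303 × 439 / 1367 = 97.31.

97.31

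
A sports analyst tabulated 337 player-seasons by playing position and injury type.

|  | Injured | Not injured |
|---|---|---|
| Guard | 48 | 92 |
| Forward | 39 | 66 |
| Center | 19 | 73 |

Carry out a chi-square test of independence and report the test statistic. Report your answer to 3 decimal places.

Row totals: 140, 105, 92. Column totals: 106, 231. Grand total N = 337.
Expected counts (row total × column total / N):
  Guard, Injured: 140×106/337 = 44.0356
  Guard, Not injured: 140×231/337 = 95.9644
  Forward, Injured: 105×106/337 = 33.0267
  Forward, Not injured: 105×231/337 = 71.9733
  Center, Injured: 92×106/337 = 28.9377
  Center, Not injured: 92×231/337 = 63.0623
Contributions (O − E)²/E:
  (48 − 44.0356)²/44.0356 = 0.3569
  (92 − 95.9644)²/95.9644 = 0.1638
  (39 − 33.0267)²/33.0267 = 1.0803
  (66 − 71.9733)²/71.9733 = 0.4957
  (19 − 28.9377)²/28.9377 = 3.4128
  (73 − 63.0623)²/63.0623 = 1.5660
χ² = 0.3569 + 0.1638 + 1.0803 + 0.4957 + 3.4128 + 1.5660 = 7.076

7.076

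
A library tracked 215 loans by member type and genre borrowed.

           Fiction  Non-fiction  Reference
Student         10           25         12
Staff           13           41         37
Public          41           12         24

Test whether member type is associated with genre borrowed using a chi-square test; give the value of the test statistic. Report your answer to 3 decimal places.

Row totals: 47, 91, 77. Column totals: 64, 78, 73. Grand total N = 215.
Expected counts (row total × column total / N):
  Student, Fiction: 47×64/215 = 13.9907
  Student, Non-fiction: 47×78/215 = 17.0512
  Student, Reference: 47×73/215 = 15.9581
  Staff, Fiction: 91×64/215 = 27.0884
  Staff, Non-fiction: 91×78/215 = 33.0140
  Staff, Reference: 91×73/215 = 30.8977
  Public, Fiction: 77×64/215 = 22.9209
  Public, Non-fiction: 77×78/215 = 27.9349
  Public, Reference: 77×73/215 = 26.1442
Contributions (O − E)²/E:
  (10 − 13.9907)²/13.9907 = 1.1383
  (25 − 17.0512)²/17.0512 = 3.7055
  (12 − 15.9581)²/15.9581 = 0.9817
  (13 − 27.0884)²/27.0884 = 7.3272
  (41 − 33.0140)²/33.0140 = 1.9318
  (37 − 30.8977)²/30.8977 = 1.2052
  (41 − 22.9209)²/22.9209 = 14.2601
  (12 − 27.9349)²/27.9349 = 9.0897
  (24 − 26.1442)²/26.1442 = 0.1759
χ² = 1.1383 + 3.7055 + 0.9817 + 7.3272 + 1.9318 + 1.2052 + 14.2601 + 9.0897 + 0.1759 = 39.815

39.815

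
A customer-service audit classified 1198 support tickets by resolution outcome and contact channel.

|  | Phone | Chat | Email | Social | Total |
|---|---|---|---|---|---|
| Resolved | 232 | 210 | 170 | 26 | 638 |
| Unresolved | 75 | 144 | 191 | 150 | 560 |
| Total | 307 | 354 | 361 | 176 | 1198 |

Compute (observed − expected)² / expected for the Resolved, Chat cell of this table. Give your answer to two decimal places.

Row total (Resolved) = 638; column total (Chat) = 354; N = 1198.
Expected count E = 638 × 354 / 1198 = 188.524.
Contribution = (O − E)²/E = (210 − 188.524)² / 188.524 = 2.45.

2.45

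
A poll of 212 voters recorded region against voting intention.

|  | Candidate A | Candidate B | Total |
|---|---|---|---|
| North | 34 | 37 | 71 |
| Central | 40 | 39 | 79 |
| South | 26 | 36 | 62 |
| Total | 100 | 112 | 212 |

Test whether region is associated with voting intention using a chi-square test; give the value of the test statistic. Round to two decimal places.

1.08

Grand total N = 212.
Expected counts (row total × column total / N):
  North, Candidate A: 71×100/212 = 33.491
  North, Candidate B: 71×112/212 = 37.509
  Central, Candidate A: 79×100/212 = 37.264
  Central, Candidate B: 79×112/212 = 41.736
  South, Candidate A: 62×100/212 = 29.245
  South, Candidate B: 62×112/212 = 32.755
Contributions (O − E)²/E:
  (34 − 33.491)²/33.491 = 0.0077
  (37 − 37.509)²/37.509 = 0.0069
  (40 − 37.264)²/37.264 = 0.2009
  (39 − 41.736)²/41.736 = 0.1794
  (26 − 29.245)²/29.245 = 0.3601
  (36 − 32.755)²/32.755 = 0.3215
χ² = 0.0077 + 0.0069 + 0.2009 + 0.1794 + 0.3601 + 0.3215 = 1.08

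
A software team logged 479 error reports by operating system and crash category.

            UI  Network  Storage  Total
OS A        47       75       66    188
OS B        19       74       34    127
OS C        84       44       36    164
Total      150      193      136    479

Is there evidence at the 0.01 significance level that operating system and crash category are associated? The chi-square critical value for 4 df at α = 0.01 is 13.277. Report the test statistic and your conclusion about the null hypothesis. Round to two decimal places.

57.06; reject H₀

Grand total N = 479.
Expected counts (row total × column total / N):
  OS A, UI: 188×150/479 = 58.873
  OS A, Network: 188×193/479 = 75.749
  OS A, Storage: 188×136/479 = 53.378
  OS B, UI: 127×150/479 = 39.770
  OS B, Network: 127×193/479 = 51.171
  OS B, Storage: 127×136/479 = 36.058
  OS C, UI: 164×150/479 = 51.357
  OS C, Network: 164×193/479 = 66.079
  OS C, Storage: 164×136/479 = 46.564
Contributions (O − E)²/E:
  (47 − 58.873)²/58.873 = 2.3944
  (75 − 75.749)²/75.749 = 0.0074
  (66 − 53.378)²/53.378 = 2.9847
  (19 − 39.770)²/39.770 = 10.8472
  (74 − 51.171)²/51.171 = 10.1847
  (34 − 36.058)²/36.058 = 0.1175
  (84 − 51.357)²/51.357 = 20.7482
  (44 − 66.079)²/66.079 = 7.3773
  (36 − 46.564)²/46.564 = 2.3967
χ² = 2.3944 + 0.0074 + 2.9847 + 10.8472 + 10.1847 + 0.1175 + 20.7482 + 7.3773 + 2.3967 = 57.06
df = (3−1)(3−1) = 4. Since 57.06 > 13.277, reject the null hypothesis of independence at α = 0.01.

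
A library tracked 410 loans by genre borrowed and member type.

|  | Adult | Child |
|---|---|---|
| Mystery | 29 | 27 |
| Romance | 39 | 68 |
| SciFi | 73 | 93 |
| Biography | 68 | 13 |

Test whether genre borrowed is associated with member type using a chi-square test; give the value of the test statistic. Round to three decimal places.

Row totals: 56, 107, 166, 81. Column totals: 209, 201. Grand total N = 410.
Expected counts (row total × column total / N):
  Mystery, Adult: 56×209/410 = 28.5463
  Mystery, Child: 56×201/410 = 27.4537
  Romance, Adult: 107×209/410 = 54.5439
  Romance, Child: 107×201/410 = 52.4561
  SciFi, Adult: 166×209/410 = 84.6195
  SciFi, Child: 166×201/410 = 81.3805
  Biography, Adult: 81×209/410 = 41.2902
  Biography, Child: 81×201/410 = 39.7098
Contributions (O − E)²/E:
  (29 − 28.5463)²/28.5463 = 0.0072
  (27 − 27.4537)²/27.4537 = 0.0075
  (39 − 54.5439)²/54.5439 = 4.4297
  (68 − 52.4561)²/52.4561 = 4.6060
  (73 − 84.6195)²/84.6195 = 1.5955
  (93 − 81.3805)²/81.3805 = 1.6590
  (68 − 41.2902)²/41.2902 = 17.2780
  (13 − 39.7098)²/39.7098 = 17.9657
χ² = 0.0072 + 0.0075 + 4.4297 + 4.6060 + 1.5955 + 1.6590 + 17.2780 + 17.9657 = 47.549

47.549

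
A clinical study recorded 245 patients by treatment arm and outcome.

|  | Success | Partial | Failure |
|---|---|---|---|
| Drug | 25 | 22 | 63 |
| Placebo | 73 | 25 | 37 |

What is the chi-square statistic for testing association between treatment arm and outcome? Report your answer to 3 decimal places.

28.204

Row totals: 110, 135. Column totals: 98, 47, 100. Grand total N = 245.
Expected counts (row total × column total / N):
  Drug, Success: 110×98/245 = 44.0000
  Drug, Partial: 110×47/245 = 21.1020
  Drug, Failure: 110×100/245 = 44.8980
  Placebo, Success: 135×98/245 = 54.0000
  Placebo, Partial: 135×47/245 = 25.8980
  Placebo, Failure: 135×100/245 = 55.1020
Contributions (O − E)²/E:
  (25 − 44.0000)²/44.0000 = 8.2045
  (22 − 21.1020)²/21.1020 = 0.0382
  (63 − 44.8980)²/44.8980 = 7.2984
  (73 − 54.0000)²/54.0000 = 6.6852
  (25 − 25.8980)²/25.8980 = 0.0311
  (37 − 55.1020)²/55.1020 = 5.9468
χ² = 8.2045 + 0.0382 + 7.2984 + 6.6852 + 0.0311 + 5.9468 = 28.204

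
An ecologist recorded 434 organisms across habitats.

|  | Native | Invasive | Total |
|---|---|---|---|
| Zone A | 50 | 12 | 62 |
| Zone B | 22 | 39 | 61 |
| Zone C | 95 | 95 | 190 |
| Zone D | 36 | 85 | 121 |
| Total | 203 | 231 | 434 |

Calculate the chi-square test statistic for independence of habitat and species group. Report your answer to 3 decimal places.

Grand total N = 434.
Expected counts (row total × column total / N):
  Zone A, Native: 62×203/434 = 29.0000
  Zone A, Invasive: 62×231/434 = 33.0000
  Zone B, Native: 61×203/434 = 28.5323
  Zone B, Invasive: 61×231/434 = 32.4677
  Zone C, Native: 190×203/434 = 88.8710
  Zone C, Invasive: 190×231/434 = 101.1290
  Zone D, Native: 121×203/434 = 56.5968
  Zone D, Invasive: 121×231/434 = 64.4032
Contributions (O − E)²/E:
  (50 − 29.0000)²/29.0000 = 15.2069
  (12 − 33.0000)²/33.0000 = 13.3636
  (22 − 28.5323)²/28.5323 = 1.4955
  (39 − 32.4677)²/32.4677 = 1.3143
  (95 − 88.8710)²/88.8710 = 0.4227
  (95 − 101.1290)²/101.1290 = 0.3715
  (36 − 56.5968)²/56.5968 = 7.4956
  (85 − 64.4032)²/64.4032 = 6.5871
χ² = 15.2069 + 13.3636 + 1.4955 + 1.3143 + 0.4227 + 0.3715 + 7.4956 + 6.5871 = 46.257

46.257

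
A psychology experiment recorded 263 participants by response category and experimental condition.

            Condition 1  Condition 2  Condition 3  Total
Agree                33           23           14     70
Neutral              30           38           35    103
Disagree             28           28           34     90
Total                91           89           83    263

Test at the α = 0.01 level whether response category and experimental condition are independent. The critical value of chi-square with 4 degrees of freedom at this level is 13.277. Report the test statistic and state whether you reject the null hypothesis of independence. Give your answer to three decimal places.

Grand total N = 263.
Expected counts (row total × column total / N):
  Agree, Condition 1: 70×91/263 = 24.2205
  Agree, Condition 2: 70×89/263 = 23.6882
  Agree, Condition 3: 70×83/263 = 22.0913
  Neutral, Condition 1: 103×91/263 = 35.6388
  Neutral, Condition 2: 103×89/263 = 34.8555
  Neutral, Condition 3: 103×83/263 = 32.5057
  Disagree, Condition 1: 90×91/263 = 31.1407
  Disagree, Condition 2: 90×89/263 = 30.4563
  Disagree, Condition 3: 90×83/263 = 28.4030
Contributions (O − E)²/E:
  (33 − 24.2205)²/24.2205 = 3.1824
  (23 − 23.6882)²/23.6882 = 0.0200
  (14 − 22.0913)²/22.0913 = 2.9636
  (30 − 35.6388)²/35.6388 = 0.8922
  (38 − 34.8555)²/34.8555 = 0.2837
  (35 − 32.5057)²/32.5057 = 0.1914
  (28 − 31.1407)²/31.1407 = 0.3168
  (28 − 30.4563)²/30.4563 = 0.1981
  (34 − 28.4030)²/28.4030 = 1.1029
χ² = 3.1824 + 0.0200 + 2.9636 + 0.8922 + 0.2837 + 0.1914 + 0.3168 + 0.1981 + 1.1029 = 9.151
df = (3−1)(3−1) = 4. Since 9.151 < 13.277, fail to reject the null hypothesis of independence at α = 0.01.

9.151; fail to reject H₀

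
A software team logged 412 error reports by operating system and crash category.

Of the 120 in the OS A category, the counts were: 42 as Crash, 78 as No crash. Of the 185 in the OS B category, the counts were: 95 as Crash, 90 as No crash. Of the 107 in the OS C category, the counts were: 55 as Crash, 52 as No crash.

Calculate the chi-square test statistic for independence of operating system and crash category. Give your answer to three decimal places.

Row totals: 120, 185, 107. Column totals: 192, 220. Grand total N = 412.
Expected counts (row total × column total / N):
  OS A, Crash: 120×192/412 = 55.9223
  OS A, No crash: 120×220/412 = 64.0777
  OS B, Crash: 185×192/412 = 86.2136
  OS B, No crash: 185×220/412 = 98.7864
  OS C, Crash: 107×192/412 = 49.8641
  OS C, No crash: 107×220/412 = 57.1359
Contributions (O − E)²/E:
  (42 − 55.9223)²/55.9223 = 3.4661
  (78 − 64.0777)²/64.0777 = 3.0249
  (95 − 86.2136)²/86.2136 = 0.8955
  (90 − 98.7864)²/98.7864 = 0.7815
  (55 − 49.8641)²/49.8641 = 0.5290
  (52 − 57.1359)²/57.1359 = 0.4617
χ² = 3.4661 + 3.0249 + 0.8955 + 0.7815 + 0.5290 + 0.4617 = 9.159

9.159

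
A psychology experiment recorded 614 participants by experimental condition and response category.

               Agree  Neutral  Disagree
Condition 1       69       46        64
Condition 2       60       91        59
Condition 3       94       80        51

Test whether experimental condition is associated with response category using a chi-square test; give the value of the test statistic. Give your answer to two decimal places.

Row totals: 179, 210, 225. Column totals: 223, 217, 174. Grand total N = 614.
Expected counts (row total × column total / N):
  Condition 1, Agree: 179×223/614 = 65.011
  Condition 1, Neutral: 179×217/614 = 63.262
  Condition 1, Disagree: 179×174/614 = 50.726
  Condition 2, Agree: 210×223/614 = 76.270
  Condition 2, Neutral: 210×217/614 = 74.218
  Condition 2, Disagree: 210×174/614 = 59.511
  Condition 3, Agree: 225×223/614 = 81.718
  Condition 3, Neutral: 225×217/614 = 79.520
  Condition 3, Disagree: 225×174/614 = 63.762
Contributions (O − E)²/E:
  (69 − 65.011)²/65.011 = 0.2448
  (46 − 63.262)²/63.262 = 4.7102
  (64 − 50.726)²/50.726 = 3.4735
  (60 − 76.270)²/76.270 = 3.4707
  (91 − 74.218)²/74.218 = 3.7947
  (59 − 59.511)²/59.511 = 0.0044
  (94 − 81.718)²/81.718 = 1.8460
  (80 − 79.520)²/79.520 = 0.0029
  (51 − 63.762)²/63.762 = 2.5543
χ² = 0.2448 + 4.7102 + 3.4735 + 3.4707 + 3.7947 + 0.0044 + 1.8460 + 0.0029 + 2.5543 = 20.10

20.10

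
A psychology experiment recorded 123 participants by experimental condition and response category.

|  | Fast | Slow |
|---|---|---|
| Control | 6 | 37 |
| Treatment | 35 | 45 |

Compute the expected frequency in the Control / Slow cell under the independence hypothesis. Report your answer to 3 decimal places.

28.667

Row total (Control) = 43; column total (Slow) = 82; grand total N = 123.
Expected count = (row total × column total) / N = 43 × 82 / 123 = 28.667.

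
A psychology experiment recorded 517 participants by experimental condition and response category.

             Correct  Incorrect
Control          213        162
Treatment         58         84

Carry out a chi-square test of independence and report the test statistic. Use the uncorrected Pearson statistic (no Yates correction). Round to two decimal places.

10.51

Row totals: 375, 142. Column totals: 271, 246. Grand total N = 517.
Expected counts (row total × column total / N):
  Control, Correct: 375×271/517 = 196.567
  Control, Incorrect: 375×246/517 = 178.433
  Treatment, Correct: 142×271/517 = 74.433
  Treatment, Incorrect: 142×246/517 = 67.567
Contributions (O − E)²/E:
  (213 − 196.567)²/196.567 = 1.3738
  (162 − 178.433)²/178.433 = 1.5134
  (58 − 74.433)²/74.433 = 3.6280
  (84 − 67.567)²/67.567 = 3.9967
χ² = 1.3738 + 1.5134 + 3.6280 + 3.9967 = 10.51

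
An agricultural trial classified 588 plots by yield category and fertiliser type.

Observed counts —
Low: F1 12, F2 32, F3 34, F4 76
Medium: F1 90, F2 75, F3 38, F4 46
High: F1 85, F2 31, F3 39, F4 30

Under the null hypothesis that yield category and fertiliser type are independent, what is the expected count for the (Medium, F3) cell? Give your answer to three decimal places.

Row total (Medium) = 249; column total (F3) = 111; grand total N = 588.
Expected count = (row total × column total) / N = 249 × 111 / 588 = 47.005.

47.005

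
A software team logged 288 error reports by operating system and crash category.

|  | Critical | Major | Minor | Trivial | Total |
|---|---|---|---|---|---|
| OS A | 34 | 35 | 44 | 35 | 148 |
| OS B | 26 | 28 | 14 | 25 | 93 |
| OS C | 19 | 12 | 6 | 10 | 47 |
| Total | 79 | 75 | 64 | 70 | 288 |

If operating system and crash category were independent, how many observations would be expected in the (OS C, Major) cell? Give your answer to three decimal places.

12.240

Row total (OS C) = 47; column total (Major) = 75; grand total N = 288.
Expected count = (row total × column total) / N = 47 × 75 / 288 = 12.240.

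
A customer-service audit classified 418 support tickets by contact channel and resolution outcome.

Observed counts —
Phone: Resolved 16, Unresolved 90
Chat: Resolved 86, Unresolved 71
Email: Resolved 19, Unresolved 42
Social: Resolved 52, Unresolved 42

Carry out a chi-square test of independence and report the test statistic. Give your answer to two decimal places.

51.97

Row totals: 106, 157, 61, 94. Column totals: 173, 245. Grand total N = 418.
Expected counts (row total × column total / N):
  Phone, Resolved: 106×173/418 = 43.871
  Phone, Unresolved: 106×245/418 = 62.129
  Chat, Resolved: 157×173/418 = 64.978
  Chat, Unresolved: 157×245/418 = 92.022
  Email, Resolved: 61×173/418 = 25.246
  Email, Unresolved: 61×245/418 = 35.754
  Social, Resolved: 94×173/418 = 38.904
  Social, Unresolved: 94×245/418 = 55.096
Contributions (O − E)²/E:
  (16 − 43.871)²/43.871 = 17.7063
  (90 − 62.129)²/62.129 = 12.5029
  (86 − 64.978)²/64.978 = 6.8011
  (71 − 92.022)²/92.022 = 4.8024
  (19 − 25.246)²/25.246 = 1.5453
  (42 − 35.754)²/35.754 = 1.0911
  (52 − 38.904)²/38.904 = 4.4084
  (42 − 55.096)²/55.096 = 3.1128
χ² = 17.7063 + 12.5029 + 6.8011 + 4.8024 + 1.5453 + 1.0911 + 4.4084 + 3.1128 = 51.97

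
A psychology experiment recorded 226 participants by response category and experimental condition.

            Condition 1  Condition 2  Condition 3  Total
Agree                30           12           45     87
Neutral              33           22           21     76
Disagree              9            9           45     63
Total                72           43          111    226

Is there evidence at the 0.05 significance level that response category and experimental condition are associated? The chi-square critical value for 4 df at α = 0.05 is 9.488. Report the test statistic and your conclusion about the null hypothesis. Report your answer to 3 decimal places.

29.061; reject H₀

Grand total N = 226.
Expected counts (row total × column total / N):
  Agree, Condition 1: 87×72/226 = 27.7168
  Agree, Condition 2: 87×43/226 = 16.5531
  Agree, Condition 3: 87×111/226 = 42.7301
  Neutral, Condition 1: 76×72/226 = 24.2124
  Neutral, Condition 2: 76×43/226 = 14.4602
  Neutral, Condition 3: 76×111/226 = 37.3274
  Disagree, Condition 1: 63×72/226 = 20.0708
  Disagree, Condition 2: 63×43/226 = 11.9867
  Disagree, Condition 3: 63×111/226 = 30.9425
Contributions (O − E)²/E:
  (30 − 27.7168)²/27.7168 = 0.1881
  (12 − 16.5531)²/16.5531 = 1.2524
  (45 − 42.7301)²/42.7301 = 0.1206
  (33 − 24.2124)²/24.2124 = 3.1894
  (22 − 14.4602)²/14.4602 = 3.9314
  (21 − 37.3274)²/37.3274 = 7.1418
  (9 − 20.0708)²/20.0708 = 6.1065
  (9 − 11.9867)²/11.9867 = 0.7442
  (45 − 30.9425)²/30.9425 = 6.3865
χ² = 0.1881 + 1.2524 + 0.1206 + 3.1894 + 3.9314 + 7.1418 + 6.1065 + 0.7442 + 6.3865 = 29.061
df = (3−1)(3−1) = 4. Since 29.061 > 9.488, reject the null hypothesis of independence at α = 0.05.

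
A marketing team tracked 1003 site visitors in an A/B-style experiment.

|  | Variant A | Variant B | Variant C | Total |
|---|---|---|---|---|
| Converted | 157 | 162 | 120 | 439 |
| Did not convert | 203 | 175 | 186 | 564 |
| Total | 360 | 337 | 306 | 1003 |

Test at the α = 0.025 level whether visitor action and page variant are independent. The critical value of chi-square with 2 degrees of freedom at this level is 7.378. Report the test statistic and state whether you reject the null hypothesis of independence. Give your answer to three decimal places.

Grand total N = 1003.
Expected counts (row total × column total / N):
  Converted, Variant A: 439×360/1003 = 157.5673
  Converted, Variant B: 439×337/1003 = 147.5005
  Converted, Variant C: 439×306/1003 = 133.9322
  Did not convert, Variant A: 564×360/1003 = 202.4327
  Did not convert, Variant B: 564×337/1003 = 189.4995
  Did not convert, Variant C: 564×306/1003 = 172.0678
Contributions (O − E)²/E:
  (157 − 157.5673)²/157.5673 = 0.0020
  (162 − 147.5005)²/147.5005 = 1.4253
  (120 − 133.9322)²/133.9322 = 1.4493
  (203 − 202.4327)²/202.4327 = 0.0016
  (175 − 189.4995)²/189.4995 = 1.1094
  (186 − 172.0678)²/172.0678 = 1.1281
χ² = 0.0020 + 1.4253 + 1.4493 + 0.0016 + 1.1094 + 1.1281 = 5.116
df = (2−1)(3−1) = 2. Since 5.116 < 7.378, fail to reject the null hypothesis of independence at α = 0.025.

5.116; fail to reject H₀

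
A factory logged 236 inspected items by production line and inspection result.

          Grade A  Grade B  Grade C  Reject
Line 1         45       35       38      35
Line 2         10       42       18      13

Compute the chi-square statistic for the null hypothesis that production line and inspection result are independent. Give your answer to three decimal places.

Row totals: 153, 83. Column totals: 55, 77, 56, 48. Grand total N = 236.
Expected counts (row total × column total / N):
  Line 1, Grade A: 153×55/236 = 35.6568
  Line 1, Grade B: 153×77/236 = 49.9195
  Line 1, Grade C: 153×56/236 = 36.3051
  Line 1, Reject: 153×48/236 = 31.1186
  Line 2, Grade A: 83×55/236 = 19.3432
  Line 2, Grade B: 83×77/236 = 27.0805
  Line 2, Grade C: 83×56/236 = 19.6949
  Line 2, Reject: 83×48/236 = 16.8814
Contributions (O − E)²/E:
  (45 − 35.6568)²/35.6568 = 2.4482
  (35 − 49.9195)²/49.9195 = 4.4590
  (38 − 36.3051)²/36.3051 = 0.0791
  (35 − 31.1186)²/31.1186 = 0.4841
  (10 − 19.3432)²/19.3432 = 4.5130
  (42 − 27.0805)²/27.0805 = 8.2196
  (18 − 19.6949)²/19.6949 = 0.1459
  (13 − 16.8814)²/16.8814 = 0.8924
χ² = 2.4482 + 4.4590 + 0.0791 + 0.4841 + 4.5130 + 8.2196 + 0.1459 + 0.8924 = 21.241

21.241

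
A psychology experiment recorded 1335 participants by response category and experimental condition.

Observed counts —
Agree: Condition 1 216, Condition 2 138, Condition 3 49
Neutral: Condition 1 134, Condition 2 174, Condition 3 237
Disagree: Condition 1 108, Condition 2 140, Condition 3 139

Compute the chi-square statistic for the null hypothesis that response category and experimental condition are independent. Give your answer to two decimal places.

138.85

Row totals: 403, 545, 387. Column totals: 458, 452, 425. Grand total N = 1335.
Expected counts (row total × column total / N):
  Agree, Condition 1: 403×458/1335 = 138.258
  Agree, Condition 2: 403×452/1335 = 136.446
  Agree, Condition 3: 403×425/1335 = 128.296
  Neutral, Condition 1: 545×458/1335 = 186.974
  Neutral, Condition 2: 545×452/1335 = 184.524
  Neutral, Condition 3: 545×425/1335 = 173.502
  Disagree, Condition 1: 387×458/1335 = 132.769
  Disagree, Condition 2: 387×452/1335 = 131.029
  Disagree, Condition 3: 387×425/1335 = 123.202
Contributions (O − E)²/E:
  (216 − 138.258)²/138.258 = 43.7141
  (138 − 136.446)²/136.446 = 0.0177
  (49 − 128.296)²/128.296 = 49.0105
  (134 − 186.974)²/186.974 = 15.0087
  (174 − 184.524)²/184.524 = 0.6002
  (237 − 173.502)²/173.502 = 23.2389
  (108 − 132.769)²/132.769 = 4.6208
  (140 − 131.029)²/131.029 = 0.6142
  (139 − 123.202)²/123.202 = 2.0258
χ² = 43.7141 + 0.0177 + 49.0105 + 15.0087 + 0.6002 + 23.2389 + 4.6208 + 0.6142 + 2.0258 = 138.85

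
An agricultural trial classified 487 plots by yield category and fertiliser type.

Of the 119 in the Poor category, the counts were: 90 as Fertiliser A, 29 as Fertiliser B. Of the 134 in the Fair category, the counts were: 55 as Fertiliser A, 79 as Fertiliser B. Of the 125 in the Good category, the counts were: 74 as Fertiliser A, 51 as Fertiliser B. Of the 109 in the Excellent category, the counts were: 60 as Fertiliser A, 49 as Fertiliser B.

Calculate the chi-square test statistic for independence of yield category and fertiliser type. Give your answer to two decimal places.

31.22

Row totals: 119, 134, 125, 109. Column totals: 279, 208. Grand total N = 487.
Expected counts (row total × column total / N):
  Poor, Fertiliser A: 119×279/487 = 68.175
  Poor, Fertiliser B: 119×208/487 = 50.825
  Fair, Fertiliser A: 134×279/487 = 76.768
  Fair, Fertiliser B: 134×208/487 = 57.232
  Good, Fertiliser A: 125×279/487 = 71.612
  Good, Fertiliser B: 125×208/487 = 53.388
  Excellent, Fertiliser A: 109×279/487 = 62.446
  Excellent, Fertiliser B: 109×208/487 = 46.554
Contributions (O − E)²/E:
  (90 − 68.175)²/68.175 = 6.9869
  (29 − 50.825)²/50.825 = 9.3720
  (55 − 76.768)²/76.768 = 6.1724
  (79 − 57.232)²/57.232 = 8.2794
  (74 − 71.612)²/71.612 = 0.0796
  (51 − 53.388)²/53.388 = 0.1068
  (60 − 62.446)²/62.446 = 0.0958
  (49 − 46.554)²/46.554 = 0.1285
χ² = 6.9869 + 9.3720 + 6.1724 + 8.2794 + 0.0796 + 0.1068 + 0.0958 + 0.1285 = 31.22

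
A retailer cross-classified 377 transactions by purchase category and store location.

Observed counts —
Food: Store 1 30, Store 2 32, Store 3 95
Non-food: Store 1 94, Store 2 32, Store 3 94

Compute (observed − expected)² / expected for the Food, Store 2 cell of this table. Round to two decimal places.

1.07

Row total (Food) = 157; column total (Store 2) = 64; N = 377.
Expected count E = 157 × 64 / 377 = 26.653.
Contribution = (O − E)²/E = (32 − 26.653)² / 26.653 = 1.07.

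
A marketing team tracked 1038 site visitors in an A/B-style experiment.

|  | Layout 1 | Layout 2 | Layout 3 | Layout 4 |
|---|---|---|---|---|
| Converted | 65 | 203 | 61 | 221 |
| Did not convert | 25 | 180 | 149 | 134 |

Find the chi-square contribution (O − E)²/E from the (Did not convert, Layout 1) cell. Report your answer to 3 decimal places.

7.083

Row total (Did not convert) = 488; column total (Layout 1) = 90; N = 1038.
Expected count E = 488 × 90 / 1038 = 42.3121.
Contribution = (O − E)²/E = (25 − 42.3121)² / 42.3121 = 7.083.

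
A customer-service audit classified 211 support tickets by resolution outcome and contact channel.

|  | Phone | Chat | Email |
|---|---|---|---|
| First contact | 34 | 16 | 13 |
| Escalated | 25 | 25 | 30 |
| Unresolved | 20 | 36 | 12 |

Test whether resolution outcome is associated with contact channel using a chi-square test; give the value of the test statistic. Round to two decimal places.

20.93

Row totals: 63, 80, 68. Column totals: 79, 77, 55. Grand total N = 211.
Expected counts (row total × column total / N):
  First contact, Phone: 63×79/211 = 23.588
  First contact, Chat: 63×77/211 = 22.991
  First contact, Email: 63×55/211 = 16.422
  Escalated, Phone: 80×79/211 = 29.953
  Escalated, Chat: 80×77/211 = 29.194
  Escalated, Email: 80×55/211 = 20.853
  Unresolved, Phone: 68×79/211 = 25.460
  Unresolved, Chat: 68×77/211 = 24.815
  Unresolved, Email: 68×55/211 = 17.725
Contributions (O − E)²/E:
  (34 − 23.588)²/23.588 = 4.5960
  (16 − 22.991)²/22.991 = 2.1258
  (13 − 16.422)²/16.422 = 0.7131
  (25 − 29.953)²/29.953 = 0.8190
  (25 − 29.194)²/29.194 = 0.6025
  (30 − 20.853)²/20.853 = 4.0123
  (20 − 25.460)²/25.460 = 1.1709
  (36 − 24.815)²/24.815 = 5.0415
  (12 − 17.725)²/17.725 = 1.8491
χ² = 4.5960 + 2.1258 + 0.7131 + 0.8190 + 0.6025 + 4.0123 + 1.1709 + 5.0415 + 1.8491 = 20.93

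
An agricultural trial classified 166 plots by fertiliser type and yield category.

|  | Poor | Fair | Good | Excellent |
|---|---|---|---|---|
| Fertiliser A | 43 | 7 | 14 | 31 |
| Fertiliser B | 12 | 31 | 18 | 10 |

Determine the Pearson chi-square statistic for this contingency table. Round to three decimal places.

41.280

Row totals: 95, 71. Column totals: 55, 38, 32, 41. Grand total N = 166.
Expected counts (row total × column total / N):
  Fertiliser A, Poor: 95×55/166 = 31.4759
  Fertiliser A, Fair: 95×38/166 = 21.7470
  Fertiliser A, Good: 95×32/166 = 18.3133
  Fertiliser A, Excellent: 95×41/166 = 23.4639
  Fertiliser B, Poor: 71×55/166 = 23.5241
  Fertiliser B, Fair: 71×38/166 = 16.2530
  Fertiliser B, Good: 71×32/166 = 13.6867
  Fertiliser B, Excellent: 71×41/166 = 17.5361
Contributions (O − E)²/E:
  (43 − 31.4759)²/31.4759 = 4.2193
  (7 − 21.7470)²/21.7470 = 10.0002
  (14 − 18.3133)²/18.3133 = 1.0159
  (31 − 23.4639)²/23.4639 = 2.4204
  (12 − 23.5241)²/23.5241 = 5.6455
  (31 − 16.2530)²/16.2530 = 13.3805
  (18 − 13.6867)²/13.6867 = 1.3593
  (10 − 17.5361)²/17.5361 = 3.2386
χ² = 4.2193 + 10.0002 + 1.0159 + 2.4204 + 5.6455 + 13.3805 + 1.3593 + 3.2386 = 41.280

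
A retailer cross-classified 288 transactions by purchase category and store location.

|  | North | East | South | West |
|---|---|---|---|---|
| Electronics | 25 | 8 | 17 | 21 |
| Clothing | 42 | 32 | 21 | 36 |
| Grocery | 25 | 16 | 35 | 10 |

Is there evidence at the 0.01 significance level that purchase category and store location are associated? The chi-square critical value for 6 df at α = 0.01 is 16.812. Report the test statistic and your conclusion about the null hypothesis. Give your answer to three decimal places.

Row totals: 71, 131, 86. Column totals: 92, 56, 73, 67. Grand total N = 288.
Expected counts (row total × column total / N):
  Electronics, North: 71×92/288 = 22.6806
  Electronics, East: 71×56/288 = 13.8056
  Electronics, South: 71×73/288 = 17.9965
  Electronics, West: 71×67/288 = 16.5174
  Clothing, North: 131×92/288 = 41.8472
  Clothing, East: 131×56/288 = 25.4722
  Clothing, South: 131×73/288 = 33.2049
  Clothing, West: 131×67/288 = 30.4757
  Grocery, North: 86×92/288 = 27.4722
  Grocery, East: 86×56/288 = 16.7222
  Grocery, South: 86×73/288 = 21.7986
  Grocery, West: 86×67/288 = 20.0069
Contributions (O − E)²/E:
  (25 − 22.6806)²/22.6806 = 0.2372
  (8 − 13.8056)²/13.8056 = 2.4414
  (17 − 17.9965)²/17.9965 = 0.0552
  (21 − 16.5174)²/16.5174 = 1.2165
  (42 − 41.8472)²/41.8472 = 0.0006
  (32 − 25.4722)²/25.4722 = 1.6729
  (21 − 33.2049)²/33.2049 = 4.4861
  (36 − 30.4757)²/30.4757 = 1.0014
  (25 − 27.4722)²/27.4722 = 0.2225
  (16 − 16.7222)²/16.7222 = 0.0312
  (35 − 21.7986)²/21.7986 = 7.9949
  (10 − 20.0069)²/20.0069 = 5.0052
χ² = 0.2372 + 2.4414 + 0.0552 + 1.2165 + 0.0006 + 1.6729 + 4.4861 + 1.0014 + 0.2225 + 0.0312 + 7.9949 + 5.0052 = 24.365
df = (3−1)(4−1) = 6. Since 24.365 > 16.812, reject the null hypothesis of independence at α = 0.01.

24.365; reject H₀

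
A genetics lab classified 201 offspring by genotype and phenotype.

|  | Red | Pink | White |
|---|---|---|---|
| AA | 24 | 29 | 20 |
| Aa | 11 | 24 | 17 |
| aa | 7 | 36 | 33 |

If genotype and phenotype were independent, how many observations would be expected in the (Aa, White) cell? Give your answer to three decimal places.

Row total (Aa) = 52; column total (White) = 70; grand total N = 201.
Expected count = (row total × column total) / N = 52 × 70 / 201 = 18.109.

18.109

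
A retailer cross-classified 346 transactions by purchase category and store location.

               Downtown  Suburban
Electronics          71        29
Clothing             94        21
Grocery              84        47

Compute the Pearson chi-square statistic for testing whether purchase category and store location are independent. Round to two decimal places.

9.49

Row totals: 100, 115, 131. Column totals: 249, 97. Grand total N = 346.
Expected counts (row total × column total / N):
  Electronics, Downtown: 100×249/346 = 71.965
  Electronics, Suburban: 100×97/346 = 28.035
  Clothing, Downtown: 115×249/346 = 82.760
  Clothing, Suburban: 115×97/346 = 32.240
  Grocery, Downtown: 131×249/346 = 94.275
  Grocery, Suburban: 131×97/346 = 36.725
Contributions (O − E)²/E:
  (71 − 71.965)²/71.965 = 0.0129
  (29 − 28.035)²/28.035 = 0.0332
  (94 − 82.760)²/82.760 = 1.5266
  (21 − 32.240)²/32.240 = 3.9187
  (84 − 94.275)²/94.275 = 1.1199
  (47 − 36.725)²/36.725 = 2.8748
χ² = 0.0129 + 0.0332 + 1.5266 + 3.9187 + 1.1199 + 2.8748 = 9.49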